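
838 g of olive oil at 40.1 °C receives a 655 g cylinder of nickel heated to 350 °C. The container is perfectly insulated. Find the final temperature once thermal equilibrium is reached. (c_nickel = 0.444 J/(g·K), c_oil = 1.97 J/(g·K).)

T_f ≈ 86.5 °C

Taking heat into each body as positive, Σ m c ΔT = 0:
655·0.444·(T − 350) + 838·1.97·(T − 40.1) = 0
290.82(T − 350) + 1650.9(T − 40.1) = 0
1941.7 T = 167986
T = 167986/1941.7 ≈ 86.52 °C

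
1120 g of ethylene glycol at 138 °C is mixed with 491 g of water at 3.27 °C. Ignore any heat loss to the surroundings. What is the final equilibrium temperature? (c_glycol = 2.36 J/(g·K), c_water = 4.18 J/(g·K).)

T_f ≈ 79.1 °C

Setting the total heat transfer to zero:
1120·2.36·(T − 138) + 491·4.18·(T − 3.27) = 0
4695.6 T = 371473
T = 371473/4695.6 ≈ 79.11 °C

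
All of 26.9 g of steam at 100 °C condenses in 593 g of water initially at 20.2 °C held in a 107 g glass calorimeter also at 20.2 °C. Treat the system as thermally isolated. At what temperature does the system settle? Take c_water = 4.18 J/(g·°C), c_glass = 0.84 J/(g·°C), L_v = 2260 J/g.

Net heat exchanged in the isolated system is zero:
steam→water at 100 °C releases m L_v = 26.9×2260 = 60794
  condensate cools 100→T: 26.9×4.18×(T − 100) = 112.44(T − 100)
  original water: 2478.7(T − 20.2)
  glass cup: 107×0.84×(T − 20.2) = 89.88(T − 20.2)
2681.1 T = 60794 + 11244 + 51886 = 123924
T ≈ 46.22 °C (< 100 °C, so full condensation is consistent).

T_f ≈ 46.2 °C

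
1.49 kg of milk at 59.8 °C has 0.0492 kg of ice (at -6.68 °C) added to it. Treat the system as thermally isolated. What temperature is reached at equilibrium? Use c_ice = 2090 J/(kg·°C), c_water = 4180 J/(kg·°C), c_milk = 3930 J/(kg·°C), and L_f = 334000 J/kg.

T_f ≈ 54.9 °C

Sum of m c ΔT and latent-heat terms is zero:
ice -6.68→0 °C: 0.0492×2090×6.68 = 686.89; melt ice: 0.0492×334000 = 16433; warm the meltwater: 205.66 T; milk: 5855.7(T − 59.8)
6061.4 T = 350171 − 17120 = 333051
T ≈ 54.95 °C. Since T > 0 °C, the all-ice-melts assumption holds.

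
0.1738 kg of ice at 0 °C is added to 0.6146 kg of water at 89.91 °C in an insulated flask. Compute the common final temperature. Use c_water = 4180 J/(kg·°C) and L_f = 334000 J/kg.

Energy conservation, ΣQ = 0:
fusion: m_ice L_f = 0.1738×334000 = 58049
  warm the meltwater: 726.48 T
  water: 2569(T − 89.91)
3295.5 T = 230981 − 58049 = 172932
T ≈ 52.48 °C — above 0 °C, consistent with complete melting.

T_f ≈ 52.5 °C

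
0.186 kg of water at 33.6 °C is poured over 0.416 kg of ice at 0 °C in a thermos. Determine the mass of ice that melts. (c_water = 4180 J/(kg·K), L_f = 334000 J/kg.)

m_melted ≈ 0.0782 kg

Cooling the water to 0 °C releases 0.186·4180·33.6 = 26123 J.
Fully melting the ice requires m_ice L_f = 0.416·334000 = 138944 J.
That's not enough to melt it all — equilibrium is at 0 °C with ice remaining.
Mass melted = 26123/334000 ≈ 0.07821 kg.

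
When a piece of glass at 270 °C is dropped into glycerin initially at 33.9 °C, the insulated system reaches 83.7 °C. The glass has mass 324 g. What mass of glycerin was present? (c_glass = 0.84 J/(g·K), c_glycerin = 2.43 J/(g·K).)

|Q_glass| = |Q_glycerin|:
324·0.84·(270 − 83.7) = m·2.43·(83.7 − 33.9)
121.01 m = 50703  ⇒  m ≈ 419 g

m ≈ 419 g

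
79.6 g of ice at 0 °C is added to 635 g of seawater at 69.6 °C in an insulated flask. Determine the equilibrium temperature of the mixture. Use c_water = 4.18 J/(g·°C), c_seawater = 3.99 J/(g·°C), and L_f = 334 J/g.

Setting the total heat transfer to zero:
melt ice: 79.6×334 = 26586; meltwater 0→T: 79.6×4.18×T = 332.73 T; seawater cools: 635×3.99×(T − 69.6) = 2533.7(T − 69.6)
2866.4 T = 176342 − 26586 = 149756
T ≈ 52.25 °C (positive, so assuming full melt was valid).

T_f ≈ 52.2 °C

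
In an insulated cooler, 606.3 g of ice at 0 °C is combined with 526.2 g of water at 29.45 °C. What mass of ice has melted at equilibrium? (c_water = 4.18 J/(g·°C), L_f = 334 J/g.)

m_melted ≈ 194 g

Heat available from the water dropping to 0 °C: 526.2·4.18·29.45 = 64776 J.
Fully melting the ice requires m_ice L_f = 606.3·334 = 202504 J.
Since 64776 < 202504 J, not all the ice melts; equilibrium is at 0 °C.
m_melted·334 = 64776  ⇒  m_melted ≈ 193.9 g.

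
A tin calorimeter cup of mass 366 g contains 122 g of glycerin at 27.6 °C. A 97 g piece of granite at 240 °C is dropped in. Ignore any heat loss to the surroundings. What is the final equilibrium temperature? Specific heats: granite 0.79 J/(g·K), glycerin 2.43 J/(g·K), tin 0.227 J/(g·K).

T_f ≈ 63.3 °C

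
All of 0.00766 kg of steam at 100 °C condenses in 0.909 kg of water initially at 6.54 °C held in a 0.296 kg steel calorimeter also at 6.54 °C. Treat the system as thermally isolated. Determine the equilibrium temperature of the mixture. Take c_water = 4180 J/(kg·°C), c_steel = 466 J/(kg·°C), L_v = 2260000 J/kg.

Taking heat into each body as positive, Σ m c ΔT = 0:
steam→water at 100 °C releases m L_v = 0.00766·2260000 = 17312; condensate cools 100→T: 0.00766·4180·(T − 100) = 32.02(T − 100); original water: 3799.6(T − 6.54); steel cup: 0.296·466·(T − 6.54) = 137.94(T − 6.54)
3969.6 T = 17312 + 3201.9 + 25752 = 46265
T ≈ 11.65 °C (< 100 °C, so full condensation is consistent).

T_f ≈ 11.7 °C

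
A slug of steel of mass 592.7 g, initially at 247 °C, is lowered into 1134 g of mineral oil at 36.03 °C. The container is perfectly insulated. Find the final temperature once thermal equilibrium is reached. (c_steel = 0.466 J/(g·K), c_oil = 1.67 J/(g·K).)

Net heat exchanged in the isolated system is zero:
592.7*0.466*(T − 247) + 1134*1.67*(T − 36.03) = 0
(276.2 + 1893.8) T = 276.2*247 + 1893.8*36.03
T ≈ 62.88 °C

T_f ≈ 62.9 °C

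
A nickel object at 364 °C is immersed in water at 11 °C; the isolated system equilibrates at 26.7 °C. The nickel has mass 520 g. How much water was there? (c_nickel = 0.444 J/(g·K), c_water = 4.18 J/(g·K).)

m ≈ 1190 g

Setting the total heat transfer to zero:
520·0.444·(26.7 − 364) + m·4.18·(26.7 − 11) = 0
65.63 m = 77876
m = 77876/65.63 ≈ 1187 g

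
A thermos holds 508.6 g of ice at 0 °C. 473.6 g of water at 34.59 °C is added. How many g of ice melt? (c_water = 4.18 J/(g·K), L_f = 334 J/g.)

m_melted ≈ 205 g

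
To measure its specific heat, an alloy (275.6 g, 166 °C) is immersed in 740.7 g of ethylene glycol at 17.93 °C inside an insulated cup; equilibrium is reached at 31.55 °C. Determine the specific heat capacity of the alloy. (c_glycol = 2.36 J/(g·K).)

c ≈ 0.643 J/(g·K)

Heat lost by the alloy = heat gained by the glycol:
275.6·c·(166 − 31.55) = 740.7·2.36·(31.55 − 17.93)
37054 c = 23808  ⇒  c ≈ 0.6425 J/(g·K)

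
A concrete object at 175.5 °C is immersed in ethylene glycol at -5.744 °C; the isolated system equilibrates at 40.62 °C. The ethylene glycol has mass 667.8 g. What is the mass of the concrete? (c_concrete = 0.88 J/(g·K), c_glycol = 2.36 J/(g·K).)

m ≈ 616 g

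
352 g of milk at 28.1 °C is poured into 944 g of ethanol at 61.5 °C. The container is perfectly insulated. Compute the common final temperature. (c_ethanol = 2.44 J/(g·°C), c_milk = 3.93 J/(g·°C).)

T_f ≈ 49.0 °C

T_f = Σ m_i c_i T_i / Σ m_i c_i:
T_f = (2303.4·61.5 + 1383.4·28.1) / (2303.4 + 1383.4)
    = 180529 / 3686.7 ≈ 48.97 °C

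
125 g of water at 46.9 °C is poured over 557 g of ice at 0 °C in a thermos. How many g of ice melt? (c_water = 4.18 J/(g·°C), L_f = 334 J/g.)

m_melted ≈ 73.4 g

Water can give up m c ΔT = 125×4.18×46.9 = 24505 J before reaching 0 °C.
Melting all 557 g of ice would need 557×334 = 186038 J.
Since 24505 < 186038 J, not all the ice melts; equilibrium is at 0 °C.
m_melt = 24505 / L_f = 73.37 g.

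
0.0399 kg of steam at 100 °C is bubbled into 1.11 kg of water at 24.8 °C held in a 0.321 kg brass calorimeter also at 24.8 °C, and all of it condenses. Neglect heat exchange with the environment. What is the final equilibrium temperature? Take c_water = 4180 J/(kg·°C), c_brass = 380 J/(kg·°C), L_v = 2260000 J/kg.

T_f ≈ 45.6 °C

Let T be the final temperature. ΣQ_i = 0:
latent heat released on condensation: 0.0399×2260000 = 90174; condensed water 100 °C→T: 166.78(T − 100); water warms: 1.11×4180×(T − 24.8) = 4639.8(T − 24.8); brass cup: 0.321×380×(T − 24.8) = 121.98(T − 24.8)
4928.6 T = 90174 + 16678 + 118092 = 224944
T ≈ 45.64 °C, under the boiling point, so the assumption holds.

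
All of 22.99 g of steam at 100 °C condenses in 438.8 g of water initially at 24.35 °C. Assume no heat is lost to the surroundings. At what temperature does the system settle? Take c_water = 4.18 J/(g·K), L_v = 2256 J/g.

T_f ≈ 55.0 °C

Energy conservation, ΣQ = 0:
latent heat released on condensation: 22.99×2256 = 51865; condensed water 100 °C→T: 96.1(T − 100); water warms: 438.8×4.18×(T − 24.35) = 1834.2(T − 24.35)
1930.3 T = 51865 + 9609.8 + 44662 = 106138
T ≈ 54.99 °C — below 100 °C, confirming all the steam condensed.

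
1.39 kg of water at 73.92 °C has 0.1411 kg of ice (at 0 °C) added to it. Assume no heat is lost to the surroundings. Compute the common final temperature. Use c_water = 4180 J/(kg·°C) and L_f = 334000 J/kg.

T_f ≈ 59.7 °C

Sum of m c ΔT and latent-heat terms is zero:
fusion: m_ice L_f = 0.1411×334000 = 47127; meltwater 0→T: 0.1411×4180×T = 589.8 T; water: 5810.2(T − 73.92)
6400 T = 429490 − 47127 = 382363
T ≈ 59.74 °C — above 0 °C, consistent with complete melting.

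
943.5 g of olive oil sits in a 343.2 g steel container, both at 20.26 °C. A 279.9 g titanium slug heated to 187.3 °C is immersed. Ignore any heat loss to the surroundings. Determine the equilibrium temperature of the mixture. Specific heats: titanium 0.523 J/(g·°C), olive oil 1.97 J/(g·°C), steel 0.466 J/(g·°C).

Conservation of energy gives ΣQ = 0:
279.9*0.523*(T − 187.3) + 943.5*1.97*(T − 20.26) + 343.2*0.466*(T − 20.26) = 0
(146.39 + 1858.7 + 159.93) T = 146.39*187.3 + 1858.7*20.26 + 159.93*20.26
T = 68316 / 2165 = 31.6 °C

T_f ≈ 31.6 °C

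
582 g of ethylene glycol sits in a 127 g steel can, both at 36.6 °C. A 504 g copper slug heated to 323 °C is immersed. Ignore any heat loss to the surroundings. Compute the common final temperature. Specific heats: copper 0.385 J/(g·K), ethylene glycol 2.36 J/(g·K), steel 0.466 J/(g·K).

T_f ≈ 70.8 °C

Heat gained plus heat lost sum to zero:
504×0.385×(T − 323) + 582×2.36×(T − 36.6) + 127×0.466×(T − 36.6) = 0
194.04(T − 323) + 1373.5(T − 36.6) + 59.18(T − 36.6) = 0
1626.7 T = 115112
T = 115112 / 1626.7 = 70.8 °C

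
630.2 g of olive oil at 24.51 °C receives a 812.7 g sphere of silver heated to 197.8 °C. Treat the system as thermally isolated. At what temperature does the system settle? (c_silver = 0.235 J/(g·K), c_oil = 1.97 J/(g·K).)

Heat lost by the silver equals heat gained by the oil:
812.7×0.235×(197.8 − T) = 630.2×1.97×(T − 24.51)
190.98(197.8 − T) = 1241.5(T − 24.51)
1432.5 T = 68206  ⇒  T ≈ 47.61 °C

T_f ≈ 47.6 °C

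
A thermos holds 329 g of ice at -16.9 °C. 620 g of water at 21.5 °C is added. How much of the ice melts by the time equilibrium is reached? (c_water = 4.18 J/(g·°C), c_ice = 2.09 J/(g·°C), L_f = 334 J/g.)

m_melted ≈ 132 g

Heat available from the water dropping to 0 °C: 620·4.18·21.5 = 55719 J.
Warming the ice to 0 °C takes 329·2.09·16.9 = 11621 J, leaving 44099 J for melting.
To melt every bit of ice: 329·334 = 109886 J.
That's not enough to melt it all — equilibrium is at 0 °C with ice remaining.
m_melt = 44099 / L_f = 132 g.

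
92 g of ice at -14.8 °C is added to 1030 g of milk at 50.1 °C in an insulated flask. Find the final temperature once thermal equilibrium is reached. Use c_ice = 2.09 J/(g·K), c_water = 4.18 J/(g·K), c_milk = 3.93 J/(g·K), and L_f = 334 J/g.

Net heat exchanged in the isolated system is zero:
warm ice to 0 °C: 92×2.09×(0 − (-14.8)) = 2845.7
  fusion: m_ice L_f = 92×334 = 30728
  warm the meltwater: 384.56 T
  milk: 4047.9(T − 50.1)
4432.5 T = 202800 − 33574 = 169226
T ≈ 38.18 °C (positive, so assuming full melt was valid).

T_f ≈ 38.2 °C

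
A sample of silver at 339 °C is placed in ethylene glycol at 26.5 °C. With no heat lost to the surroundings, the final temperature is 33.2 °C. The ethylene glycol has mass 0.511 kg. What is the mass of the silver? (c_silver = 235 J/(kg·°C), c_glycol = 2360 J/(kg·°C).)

m ≈ 0.112 kg

Setting the total heat transfer to zero:
m·235·(33.2 − 339) + 0.511·2360·(33.2 − 26.5) = 0
-71863 m = -8079.9
m = -8079.9/-71863 ≈ 0.1124 kg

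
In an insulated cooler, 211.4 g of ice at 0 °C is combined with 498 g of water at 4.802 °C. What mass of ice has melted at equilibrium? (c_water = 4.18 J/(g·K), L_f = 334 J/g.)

m_melted ≈ 29.9 g

Water can give up m c ΔT = 498×4.18×4.802 = 9996 J before reaching 0 °C.
Fully melting the ice requires m_ice L_f = 211.4×334 = 70608 J.
9996 J < 70608 J, so only part of the ice melts and the system sits at 0 °C.
m_melt = 9996 / L_f = 29.93 g.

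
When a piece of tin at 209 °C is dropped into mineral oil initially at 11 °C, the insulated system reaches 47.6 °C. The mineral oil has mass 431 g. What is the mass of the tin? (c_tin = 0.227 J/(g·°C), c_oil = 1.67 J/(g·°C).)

Heat lost by the tin = heat gained by the oil:
m×0.227×(209 − 47.6) = 431×1.67×(47.6 − 11)
36.64 m = 26344  ⇒  m ≈ 719 g

m ≈ 719 g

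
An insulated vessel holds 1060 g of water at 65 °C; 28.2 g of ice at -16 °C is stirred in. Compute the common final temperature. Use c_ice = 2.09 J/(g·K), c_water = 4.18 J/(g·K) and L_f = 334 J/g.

Conservation of energy gives ΣQ = 0:
warm ice to 0 °C: 28.2·2.09·(0 − (-16)) = 943.01; fusion: m_ice L_f = 28.2·334 = 9418.8; meltwater 0→T: 28.2·4.18·T = 117.88 T; water cools: 1060·4.18·(T − 65) = 4430.8(T − 65)
4548.7 T = 288002 − 10362 = 277640
T ≈ 61.04 °C. Since T > 0 °C, the all-ice-melts assumption holds.

T_f ≈ 61.0 °C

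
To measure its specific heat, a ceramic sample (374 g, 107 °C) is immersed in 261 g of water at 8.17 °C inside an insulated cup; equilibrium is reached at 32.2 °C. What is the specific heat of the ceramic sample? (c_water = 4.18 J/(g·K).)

c ≈ 0.937 J/(g·K)

Setting the total heat transfer to zero:
374×c×(32.2 − 107) + 261×4.18×(32.2 − 8.17) = 0
-27975 c = -26216
c = -26216/-27975 ≈ 0.9371 J/(g·K)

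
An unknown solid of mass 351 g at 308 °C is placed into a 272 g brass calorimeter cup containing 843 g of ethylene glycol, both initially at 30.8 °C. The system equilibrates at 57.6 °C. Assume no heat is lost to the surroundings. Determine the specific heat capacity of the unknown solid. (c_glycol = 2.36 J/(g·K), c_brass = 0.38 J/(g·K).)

c ≈ 0.638 J/(g·K)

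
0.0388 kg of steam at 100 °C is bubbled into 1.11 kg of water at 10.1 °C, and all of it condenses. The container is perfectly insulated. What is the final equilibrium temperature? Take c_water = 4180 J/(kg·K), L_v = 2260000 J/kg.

T_f ≈ 31.4 °C

Taking heat into each body as positive, Σ m c ΔT = 0:
latent heat released on condensation: 0.0388·2260000 = 87688
  condensed water 100 °C→T: 162.18(T − 100)
  original water: 4639.8(T − 10.1)
4802 T = 87688 + 16218 + 46862 = 150768
T ≈ 31.40 °C (< 100 °C, so full condensation is consistent).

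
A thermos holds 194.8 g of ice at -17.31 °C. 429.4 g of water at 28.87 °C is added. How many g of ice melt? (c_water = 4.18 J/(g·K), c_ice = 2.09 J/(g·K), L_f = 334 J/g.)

Water can give up m c ΔT = 429.4·4.18·28.87 = 51819 J before reaching 0 °C.
Warming the ice to 0 °C takes 194.8·2.09·17.31 = 7047.5 J, leaving 44771 J for melting.
Fully melting the ice requires m_ice L_f = 194.8·334 = 65063 J.
44771 J < 65063 J, so only part of the ice melts and the system sits at 0 °C.
Mass melted = 44771/334 ≈ 134 g.

m_melted ≈ 134 g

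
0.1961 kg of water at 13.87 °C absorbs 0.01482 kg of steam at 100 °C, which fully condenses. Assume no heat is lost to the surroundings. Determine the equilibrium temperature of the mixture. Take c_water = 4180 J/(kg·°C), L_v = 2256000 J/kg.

T_f ≈ 57.8 °C

Setting the total heat transfer to zero:
condense steam: −0.01482×2256000 = −33434
  condensate cools 100→T: 0.01482×4180×(T − 100) = 61.95(T − 100)
  original water: 819.7(T − 13.87)
881.65 T = 33434 + 6194.8 + 11369 = 50998
T ≈ 57.84 °C — below 100 °C, confirming all the steam condensed.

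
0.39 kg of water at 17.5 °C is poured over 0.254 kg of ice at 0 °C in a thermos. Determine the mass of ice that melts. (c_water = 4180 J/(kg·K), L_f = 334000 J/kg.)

Cooling the water to 0 °C releases 0.39×4180×17.5 = 28528 J.
Melting all 0.254 kg of ice would need 0.254×334000 = 84836 J.
28528 J < 84836 J, so only part of the ice melts and the system sits at 0 °C.
Mass melted = 28528/334000 ≈ 0.08541 kg.

m_melted ≈ 0.0854 kg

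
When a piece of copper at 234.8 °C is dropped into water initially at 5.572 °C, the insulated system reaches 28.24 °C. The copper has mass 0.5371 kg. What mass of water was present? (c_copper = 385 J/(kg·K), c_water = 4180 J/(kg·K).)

m ≈ 0.451 kg

Taking heat into each body as positive, Σ m c ΔT = 0:
0.5371·385·(28.24 − 234.8) + m·4180·(28.24 − 5.572) = 0
94752 m = 42713
m = 42713/94752 ≈ 0.4508 kg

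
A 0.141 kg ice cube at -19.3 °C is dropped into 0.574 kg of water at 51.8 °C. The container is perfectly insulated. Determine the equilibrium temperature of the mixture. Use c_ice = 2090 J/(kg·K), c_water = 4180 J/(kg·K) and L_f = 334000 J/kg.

T_f ≈ 23.9 °C

Setting the total heat transfer to zero:
ice -19.3→0 °C: 0.141·2090·19.3 = 5687.5; melt ice: 0.141·334000 = 47094; warm the meltwater: 589.38 T; water cools: 0.574·4180·(T − 51.8) = 2399.3(T − 51.8)
2988.7 T = 124285 − 52782 = 71503
T ≈ 23.92 °C. Since T > 0 °C, the all-ice-melts assumption holds.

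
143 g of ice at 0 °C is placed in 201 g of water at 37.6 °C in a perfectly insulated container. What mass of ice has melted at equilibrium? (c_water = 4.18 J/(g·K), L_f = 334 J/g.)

Water can give up m c ΔT = 201×4.18×37.6 = 31591 J before reaching 0 °C.
Fully melting the ice requires m_ice L_f = 143×334 = 47762 J.
That's not enough to melt it all — equilibrium is at 0 °C with ice remaining.
m_melt = 31591 / L_f = 94.58 g.

m_melted ≈ 94.6 g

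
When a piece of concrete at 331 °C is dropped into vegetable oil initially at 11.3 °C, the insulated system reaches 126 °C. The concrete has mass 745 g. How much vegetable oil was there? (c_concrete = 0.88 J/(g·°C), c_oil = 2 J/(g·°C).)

m ≈ 586 g

|Q_concrete| = |Q_oil|:
745·0.88·(331 − 126) = m·2·(126 − 11.3)
229.4 m = 134398  ⇒  m ≈ 585.9 g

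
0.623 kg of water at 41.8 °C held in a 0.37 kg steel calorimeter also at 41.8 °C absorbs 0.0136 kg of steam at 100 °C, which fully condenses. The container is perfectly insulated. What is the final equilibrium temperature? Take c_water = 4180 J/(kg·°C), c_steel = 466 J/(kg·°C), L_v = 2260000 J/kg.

T_f ≈ 53.8 °C

Let T be the final temperature. ΣQ_i = 0:
steam→water at 100 °C releases m L_v = 0.0136×2260000 = 30736
  condensate cools 100→T: 0.0136×4180×(T − 100) = 56.85(T − 100)
  original water: 2604.1(T − 41.8)
  steel cup: 0.37×466×(T − 41.8) = 172.42(T − 41.8)
2833.4 T = 30736 + 5684.8 + 116060 = 152481
T ≈ 53.82 °C, under the boiling point, so the assumption holds.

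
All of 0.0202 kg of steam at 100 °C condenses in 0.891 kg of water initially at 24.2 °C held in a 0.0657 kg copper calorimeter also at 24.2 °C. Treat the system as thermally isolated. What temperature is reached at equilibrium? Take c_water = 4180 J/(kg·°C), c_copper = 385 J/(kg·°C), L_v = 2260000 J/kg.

T_f ≈ 37.8 °C

Net heat exchanged in the isolated system is zero:
condense steam: −0.0202×2260000 = −45652
  condensate cools 100→T: 0.0202×4180×(T − 100) = 84.44(T − 100)
  original water: 3724.4(T − 24.2)
  cup: 25.29(T − 24.2)
3834.1 T = 45652 + 8443.6 + 90742 = 144838
T ≈ 37.78 °C (< 100 °C, so full condensation is consistent).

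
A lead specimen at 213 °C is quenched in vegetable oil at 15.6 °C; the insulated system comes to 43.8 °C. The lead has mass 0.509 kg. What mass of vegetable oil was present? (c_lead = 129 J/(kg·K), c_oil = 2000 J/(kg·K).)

Heat gained plus heat lost sum to zero:
0.509×129×(43.8 − 213) + m×2000×(43.8 − 15.6) = 0
56400 m = 11110
m = 11110/56400 ≈ 0.197 kg

m ≈ 0.197 kg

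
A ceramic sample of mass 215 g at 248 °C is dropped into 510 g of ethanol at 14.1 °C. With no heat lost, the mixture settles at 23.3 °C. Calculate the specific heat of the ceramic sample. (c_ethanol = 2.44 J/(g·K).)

c ≈ 0.237 J/(g·K)

Let T be the final temperature. ΣQ_i = 0:
215×c×(23.3 − 248) + 510×2.44×(23.3 − 14.1) = 0
-48310 c = -11448
c = -11448/-48310 ≈ 0.237 J/(g·K)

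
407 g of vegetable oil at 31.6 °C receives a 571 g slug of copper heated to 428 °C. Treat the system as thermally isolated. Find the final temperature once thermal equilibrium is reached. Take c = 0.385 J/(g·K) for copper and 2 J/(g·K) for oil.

Heat lost by the copper equals heat gained by the oil:
571*0.385*(428 − T) = 407*2*(T − 31.6)
219.84(428 − T) = 814(T − 31.6)
1033.8 T = 119812  ⇒  T ≈ 115.89 °C

T_f ≈ 115.9 °C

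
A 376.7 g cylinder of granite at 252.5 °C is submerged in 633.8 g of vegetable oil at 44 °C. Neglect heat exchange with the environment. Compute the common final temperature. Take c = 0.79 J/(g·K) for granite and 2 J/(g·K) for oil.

Energy conservation, ΣQ = 0:
376.7×0.79×(T − 252.5) + 633.8×2×(T − 44) = 0
1565.2 T = 130917
T = 130917 / 1565.2 = 83.6 °C

T_f ≈ 83.6 °C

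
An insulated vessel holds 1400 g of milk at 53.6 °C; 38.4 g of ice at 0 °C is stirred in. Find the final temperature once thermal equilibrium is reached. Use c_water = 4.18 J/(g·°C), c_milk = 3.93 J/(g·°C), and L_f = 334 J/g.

Energy conservation, ΣQ = 0:
melt ice: 38.4·334 = 12826
  meltwater 0→T: 38.4·4.18·T = 160.51 T
  milk cools: 1400·3.93·(T − 53.6) = 5502(T − 53.6)
5662.5 T = 294907 − 12826 = 282082
T ≈ 49.82 °C (positive, so assuming full melt was valid).

T_f ≈ 49.8 °C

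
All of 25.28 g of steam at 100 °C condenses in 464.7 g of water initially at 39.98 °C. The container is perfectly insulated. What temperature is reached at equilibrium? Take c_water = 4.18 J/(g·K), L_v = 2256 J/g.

Heat gained plus heat lost sum to zero:
steam→water at 100 °C releases m L_v = 25.28·2256 = 57032
  condensed water 100 °C→T: 105.67(T − 100)
  water warms: 464.7·4.18·(T − 39.98) = 1942.4(T − 39.98)
2048.1 T = 57032 + 10567 + 77659 = 145258
T ≈ 70.92 °C — below 100 °C, confirming all the steam condensed.

T_f ≈ 70.9 °C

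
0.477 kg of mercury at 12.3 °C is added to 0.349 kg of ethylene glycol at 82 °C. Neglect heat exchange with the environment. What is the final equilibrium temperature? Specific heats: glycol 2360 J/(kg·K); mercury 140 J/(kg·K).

T_f ≈ 76.8 °C

Heat gained plus heat lost sum to zero:
0.349·2360·(T − 82) + 0.477·140·(T − 12.3) = 0
(823.64 + 66.78) T = 823.64·82 + 66.78·12.3
T = 68360/890.42 ≈ 76.77 °C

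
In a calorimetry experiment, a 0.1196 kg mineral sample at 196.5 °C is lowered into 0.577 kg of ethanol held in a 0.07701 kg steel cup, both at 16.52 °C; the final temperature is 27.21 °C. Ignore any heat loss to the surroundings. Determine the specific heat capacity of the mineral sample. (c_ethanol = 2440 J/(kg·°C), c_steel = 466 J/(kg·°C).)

c ≈ 762 J/(kg·°C)

Setting the total heat transfer to zero:
0.1196·c·(27.21 − 196.5) + 0.577·2440·(27.21 − 16.52) + 0.07701·466·(27.21 − 16.52) = 0
-20.25 c = -15434
c = -15434/-20.25 ≈ 762.3 J/(kg·°C)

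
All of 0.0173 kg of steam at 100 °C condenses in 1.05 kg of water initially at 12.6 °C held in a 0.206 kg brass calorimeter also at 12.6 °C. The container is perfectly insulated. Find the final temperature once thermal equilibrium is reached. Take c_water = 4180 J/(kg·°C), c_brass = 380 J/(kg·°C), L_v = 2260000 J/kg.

T_f ≈ 22.6 °C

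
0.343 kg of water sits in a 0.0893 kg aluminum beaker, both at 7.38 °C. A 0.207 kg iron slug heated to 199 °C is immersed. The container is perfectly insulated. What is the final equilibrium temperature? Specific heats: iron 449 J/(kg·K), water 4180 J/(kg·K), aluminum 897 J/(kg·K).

T_f ≈ 18.5 °C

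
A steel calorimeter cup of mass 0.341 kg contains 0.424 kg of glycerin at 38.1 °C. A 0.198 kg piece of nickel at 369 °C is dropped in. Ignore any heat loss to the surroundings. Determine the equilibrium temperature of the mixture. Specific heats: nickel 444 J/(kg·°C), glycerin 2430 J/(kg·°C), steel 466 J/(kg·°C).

Conservation of energy gives ΣQ = 0:
0.198×444×(T − 369) + 0.424×2430×(T − 38.1) + 0.341×466×(T − 38.1) = 0
1277.1 T = 77749
T ≈ 60.88 °C

T_f ≈ 60.9 °C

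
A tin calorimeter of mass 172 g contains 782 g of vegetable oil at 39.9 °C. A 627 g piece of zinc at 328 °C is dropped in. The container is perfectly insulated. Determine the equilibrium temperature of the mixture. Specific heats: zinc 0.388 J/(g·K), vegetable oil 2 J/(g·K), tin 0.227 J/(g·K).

T_f ≈ 77.9 °C

Let T be the final temperature. ΣQ_i = 0:
627×0.388×(T − 328) + 782×2×(T − 39.9) + 172×0.227×(T − 39.9) = 0
243.28(T − 328) + 1564(T − 39.9) + 39.04(T − 39.9) = 0
1846.3 T = 143756
T = 143756 / 1846.3 = 77.9 °C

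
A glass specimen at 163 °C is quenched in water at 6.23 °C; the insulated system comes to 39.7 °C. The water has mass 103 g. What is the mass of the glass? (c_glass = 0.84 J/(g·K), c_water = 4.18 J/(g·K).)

m ≈ 139 g

Conservation of energy gives ΣQ = 0:
m×0.84×(39.7 − 163) + 103×4.18×(39.7 − 6.23) = 0
-103.57 m = -14410
m = -14410/-103.57 ≈ 139.1 g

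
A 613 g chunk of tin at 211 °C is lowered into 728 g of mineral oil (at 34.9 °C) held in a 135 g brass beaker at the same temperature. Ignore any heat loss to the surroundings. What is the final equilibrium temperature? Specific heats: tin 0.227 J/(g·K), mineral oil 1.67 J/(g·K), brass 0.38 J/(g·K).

Net heat exchanged in the isolated system is zero:
613×0.227×(T − 211) + 728×1.67×(T − 34.9) + 135×0.38×(T − 34.9) = 0
139.15(T − 211) + 1215.8(T − 34.9) + 51.3(T − 34.9) = 0
1406.2 T = 73581
T = 73581 / 1406.2 = 52.3 °C

T_f ≈ 52.3 °C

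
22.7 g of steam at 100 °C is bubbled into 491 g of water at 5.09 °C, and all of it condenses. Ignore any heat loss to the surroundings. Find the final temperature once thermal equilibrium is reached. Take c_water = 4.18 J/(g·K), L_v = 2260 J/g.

Energy conservation, ΣQ = 0:
condense steam: −22.7×2260 = −51302
  condensed water 100 °C→T: 94.89(T − 100)
  original water: 2052.4(T − 5.09)
2147.3 T = 51302 + 9488.6 + 10447 = 71237
T ≈ 33.18 °C, under the boiling point, so the assumption holds.

T_f ≈ 33.2 °C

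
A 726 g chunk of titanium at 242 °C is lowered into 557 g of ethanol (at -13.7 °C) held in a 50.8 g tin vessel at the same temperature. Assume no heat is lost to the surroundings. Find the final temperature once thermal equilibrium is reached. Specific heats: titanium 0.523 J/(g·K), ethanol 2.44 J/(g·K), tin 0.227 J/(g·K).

T_f ≈ 41.8 °C

Heat gained plus heat lost sum to zero:
726·0.523·(T − 242) + 557·2.44·(T − (-13.7)) + 50.8·0.227·(T − (-13.7)) = 0
379.7(T − 242) + 1359.1(T − (-13.7)) + 11.53(T − (-13.7)) = 0
1750.3 T = 73110
T = 73110 / 1750.3 = 41.8 °C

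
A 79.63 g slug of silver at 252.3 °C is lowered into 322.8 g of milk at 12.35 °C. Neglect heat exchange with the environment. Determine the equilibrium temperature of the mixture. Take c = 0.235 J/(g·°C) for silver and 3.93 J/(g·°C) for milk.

T_f ≈ 15.8 °C

|Q_silver| = |Q_milk|:
79.63×0.235×(252.3 − T) = 322.8×3.93×(T − 12.35)
18.71(252.3 − T) = 1268.6(T − 12.35)
1287.3 T = 20389  ⇒  T ≈ 15.84 °C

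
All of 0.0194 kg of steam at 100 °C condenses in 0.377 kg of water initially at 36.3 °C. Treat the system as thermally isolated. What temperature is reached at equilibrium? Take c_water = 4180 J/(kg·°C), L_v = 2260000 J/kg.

Energy balance with sensible and latent terms:
latent heat released on condensation: 0.0194·2260000 = 43844
  condensate cools 100→T: 0.0194·4180·(T − 100) = 81.09(T − 100)
  original water: 1575.9(T − 36.3)
1657 T = 43844 + 8109.2 + 57204 = 109157
T ≈ 65.88 °C, under the boiling point, so the assumption holds.

T_f ≈ 65.9 °C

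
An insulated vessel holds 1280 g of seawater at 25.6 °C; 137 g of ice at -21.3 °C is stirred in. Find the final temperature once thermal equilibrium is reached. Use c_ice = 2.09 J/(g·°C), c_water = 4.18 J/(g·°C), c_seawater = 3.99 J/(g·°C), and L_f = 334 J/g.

T_f ≈ 13.9 °C

Heat gained plus heat lost sum to zero:
warm ice to 0 °C: 137·2.09·(0 − (-21.3)) = 6098.8; latent heat to melt: 137·334 = 45758; meltwater 0→T: 137·4.18·T = 572.66 T; seawater: 5107.2(T − 25.6)
5679.9 T = 130744 − 51857 = 78887
T ≈ 13.89 °C (positive, so assuming full melt was valid).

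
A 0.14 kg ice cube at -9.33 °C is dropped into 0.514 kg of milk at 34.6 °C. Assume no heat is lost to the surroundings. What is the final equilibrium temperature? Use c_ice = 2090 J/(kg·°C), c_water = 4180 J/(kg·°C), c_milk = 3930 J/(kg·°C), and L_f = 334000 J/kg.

T_f ≈ 7.8 °C

Energy balance with sensible and latent terms:
warm ice to 0 °C: 0.14·2090·(0 − (-9.33)) = 2730
  melt ice: 0.14·334000 = 46760
  warm the meltwater: 585.2 T
  milk: 2020(T − 34.6)
2605.2 T = 69893 − 49490 = 20403
T ≈ 7.83 °C. Since T > 0 °C, the all-ice-melts assumption holds.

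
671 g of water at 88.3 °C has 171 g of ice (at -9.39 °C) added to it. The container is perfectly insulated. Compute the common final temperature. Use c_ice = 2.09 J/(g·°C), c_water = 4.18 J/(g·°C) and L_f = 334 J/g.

T_f ≈ 53.2 °C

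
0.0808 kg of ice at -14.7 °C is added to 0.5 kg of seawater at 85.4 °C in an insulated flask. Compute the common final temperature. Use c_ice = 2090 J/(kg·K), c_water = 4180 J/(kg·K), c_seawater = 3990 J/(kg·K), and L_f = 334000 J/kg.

T_f ≈ 60.4 °C

Energy conservation, ΣQ = 0:
ice -14.7→0 °C: 0.0808·2090·14.7 = 2482.4; latent heat to melt: 0.0808·334000 = 26987; meltwater 0→T: 0.0808·4180·T = 337.74 T; seawater: 1995(T − 85.4)
2332.7 T = 170373 − 29470 = 140903
T ≈ 60.40 °C — above 0 °C, consistent with complete melting.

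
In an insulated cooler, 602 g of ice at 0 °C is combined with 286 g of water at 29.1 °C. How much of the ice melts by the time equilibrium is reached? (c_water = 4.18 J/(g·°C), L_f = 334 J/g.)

m_melted ≈ 104 g

Water can give up m c ΔT = 286·4.18·29.1 = 34788 J before reaching 0 °C.
Melting all 602 g of ice would need 602·334 = 201068 J.
34788 J < 201068 J, so only part of the ice melts and the system sits at 0 °C.
Mass melted = 34788/334 ≈ 104.2 g.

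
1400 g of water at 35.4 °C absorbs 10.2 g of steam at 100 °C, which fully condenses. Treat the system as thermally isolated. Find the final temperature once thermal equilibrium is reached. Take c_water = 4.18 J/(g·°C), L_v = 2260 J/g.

Setting the total heat transfer to zero:
condense steam: −10.2×2260 = −23052; condensed water 100 °C→T: 42.64(T − 100); water warms: 1400×4.18×(T − 35.4) = 5852(T − 35.4)
5894.6 T = 23052 + 4263.6 + 207161 = 234476
T ≈ 39.78 °C, under the boiling point, so the assumption holds.

T_f ≈ 39.8 °C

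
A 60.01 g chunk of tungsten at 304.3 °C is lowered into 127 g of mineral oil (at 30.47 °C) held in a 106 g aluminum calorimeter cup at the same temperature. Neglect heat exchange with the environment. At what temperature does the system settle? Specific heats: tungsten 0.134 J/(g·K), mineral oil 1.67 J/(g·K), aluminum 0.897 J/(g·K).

T_f ≈ 37.5 °C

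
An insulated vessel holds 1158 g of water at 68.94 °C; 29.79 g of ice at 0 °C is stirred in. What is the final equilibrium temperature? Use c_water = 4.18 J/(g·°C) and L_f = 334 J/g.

T_f ≈ 65.2 °C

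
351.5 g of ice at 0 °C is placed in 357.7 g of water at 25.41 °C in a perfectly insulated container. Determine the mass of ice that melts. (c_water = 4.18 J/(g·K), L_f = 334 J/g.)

m_melted ≈ 114 g

Cooling the water to 0 °C releases 357.7×4.18×25.41 = 37993 J.
Melting all 351.5 g of ice would need 351.5×334 = 117401 J.
That's not enough to melt it all — equilibrium is at 0 °C with ice remaining.
Mass melted = 37993/334 ≈ 113.8 g.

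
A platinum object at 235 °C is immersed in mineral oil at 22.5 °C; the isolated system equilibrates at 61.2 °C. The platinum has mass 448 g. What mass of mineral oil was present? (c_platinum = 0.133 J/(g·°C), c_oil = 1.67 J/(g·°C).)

m ≈ 160 g

Heat gained plus heat lost sum to zero:
448×0.133×(61.2 − 235) + m×1.67×(61.2 − 22.5) = 0
64.63 m = 10356
m = 10356/64.63 ≈ 160.2 g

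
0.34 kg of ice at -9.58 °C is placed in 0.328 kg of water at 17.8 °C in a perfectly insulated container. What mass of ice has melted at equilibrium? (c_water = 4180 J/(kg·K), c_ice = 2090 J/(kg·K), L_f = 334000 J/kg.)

m_melted ≈ 0.0527 kg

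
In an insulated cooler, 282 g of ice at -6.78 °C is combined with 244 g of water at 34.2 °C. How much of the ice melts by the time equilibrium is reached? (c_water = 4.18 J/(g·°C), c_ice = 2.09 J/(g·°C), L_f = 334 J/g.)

m_melted ≈ 92.5 g

Cooling the water to 0 °C releases 244×4.18×34.2 = 34881 J.
Of that, 282×2.09×6.78 = 3996 J goes to bring the ice to 0 °C, leaving 30885 J.
Fully melting the ice requires m_ice L_f = 282×334 = 94188 J.
That's not enough to melt it all — equilibrium is at 0 °C with ice remaining.
Mass melted = 30885/334 ≈ 92.47 g.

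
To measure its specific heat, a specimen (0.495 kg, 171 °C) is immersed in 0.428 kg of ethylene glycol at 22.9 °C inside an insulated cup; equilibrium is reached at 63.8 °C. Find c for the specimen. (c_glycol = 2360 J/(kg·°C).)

m_s c (T_s − T_f) = m_glycol c_glycol (T_f − T_0):
0.495×c×(171 − 63.8) = 0.428×2360×(63.8 − 22.9)
53.06 c = 41312  ⇒  c ≈ 778.5 J/(kg·°C)

c ≈ 779 J/(kg·°C)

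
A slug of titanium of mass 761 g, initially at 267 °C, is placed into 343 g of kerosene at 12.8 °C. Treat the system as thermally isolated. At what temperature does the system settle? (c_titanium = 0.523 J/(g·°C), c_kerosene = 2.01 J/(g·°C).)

T_f ≈ 105.8 °C

Setting the total heat transfer to zero:
761*0.523*(T − 267) + 343*2.01*(T − 12.8) = 0
(398 + 689.43) T = 398*267 + 689.43*12.8
T = 115092 / 1087.4 = 106 °C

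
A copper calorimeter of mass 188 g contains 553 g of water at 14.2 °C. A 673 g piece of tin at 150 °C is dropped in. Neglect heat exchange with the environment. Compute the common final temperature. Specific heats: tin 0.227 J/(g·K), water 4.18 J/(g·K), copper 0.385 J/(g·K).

T_f ≈ 22.4 °C

Net heat exchanged in the isolated system is zero:
673·0.227·(T − 150) + 553·4.18·(T − 14.2) + 188·0.385·(T − 14.2) = 0
2536.7 T = 56767
T ≈ 22.38 °C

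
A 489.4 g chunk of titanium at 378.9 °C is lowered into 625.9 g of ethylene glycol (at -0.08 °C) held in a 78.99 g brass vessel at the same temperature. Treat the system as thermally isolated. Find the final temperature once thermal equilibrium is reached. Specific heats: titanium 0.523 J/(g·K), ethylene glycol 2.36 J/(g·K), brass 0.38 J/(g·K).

Setting the total heat transfer to zero:
489.4*0.523*(T − 378.9) + 625.9*2.36*(T − (-0.08)) + 78.99*0.38*(T − (-0.08)) = 0
1763.1 T = 96861
T ≈ 54.94 °C

T_f ≈ 54.9 °C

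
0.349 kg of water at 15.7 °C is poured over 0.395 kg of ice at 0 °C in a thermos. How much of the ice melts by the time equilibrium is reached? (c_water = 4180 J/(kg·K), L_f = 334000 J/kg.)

Cooling the water to 0 °C releases 0.349·4180·15.7 = 22903 J.
Fully melting the ice requires m_ice L_f = 0.395·334000 = 131930 J.
22903 J < 131930 J, so only part of the ice melts and the system sits at 0 °C.
m_melted·334000 = 22903  ⇒  m_melted ≈ 0.06857 kg.

m_melted ≈ 0.0686 kg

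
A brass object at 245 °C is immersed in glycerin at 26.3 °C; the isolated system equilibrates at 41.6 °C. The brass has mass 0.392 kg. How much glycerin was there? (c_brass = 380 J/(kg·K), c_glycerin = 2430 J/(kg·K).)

m ≈ 0.815 kg

Energy conservation, ΣQ = 0:
0.392×380×(41.6 − 245) + m×2430×(41.6 − 26.3) = 0
37179 m = 30298
m = 30298/37179 ≈ 0.8149 kg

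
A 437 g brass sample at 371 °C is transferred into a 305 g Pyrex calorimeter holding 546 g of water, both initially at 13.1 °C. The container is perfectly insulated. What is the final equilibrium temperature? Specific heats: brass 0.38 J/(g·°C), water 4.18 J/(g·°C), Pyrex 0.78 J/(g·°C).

T_f ≈ 35.2 °C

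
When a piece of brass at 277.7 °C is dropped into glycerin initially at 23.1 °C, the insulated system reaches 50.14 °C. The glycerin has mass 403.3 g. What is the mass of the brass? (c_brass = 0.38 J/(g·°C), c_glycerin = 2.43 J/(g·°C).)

m ≈ 306 g

Heat lost by the brass = heat gained by the glycerin:
m×0.38×(277.7 − 50.14) = 403.3×2.43×(50.14 − 23.1)
86.47 m = 26500  ⇒  m ≈ 306.5 g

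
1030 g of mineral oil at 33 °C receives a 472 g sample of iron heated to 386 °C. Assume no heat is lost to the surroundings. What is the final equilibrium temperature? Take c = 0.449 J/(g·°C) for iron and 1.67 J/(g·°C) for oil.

T_f ≈ 71.7 °C

T_f = Σ m_i c_i T_i / Σ m_i c_i:
T_f = (211.93·386 + 1720.1·33) / (211.93 + 1720.1)
    = 138568 / 1932 ≈ 71.72 °C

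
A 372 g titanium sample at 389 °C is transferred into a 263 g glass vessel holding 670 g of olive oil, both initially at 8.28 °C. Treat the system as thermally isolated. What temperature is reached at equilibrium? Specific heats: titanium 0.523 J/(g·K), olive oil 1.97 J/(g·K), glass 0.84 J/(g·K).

Energy conservation, ΣQ = 0:
372*0.523*(T − 389) + 670*1.97*(T − 8.28) + 263*0.84*(T − 8.28) = 0
194.56(T − 389) + 1319.9(T − 8.28) + 220.92(T − 8.28) = 0
1735.4 T = 88440
T = 88440/1735.4 ≈ 50.96 °C

T_f ≈ 51.0 °C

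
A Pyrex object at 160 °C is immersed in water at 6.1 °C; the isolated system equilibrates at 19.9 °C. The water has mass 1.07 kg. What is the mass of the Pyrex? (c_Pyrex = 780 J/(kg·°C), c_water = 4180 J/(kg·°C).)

m ≈ 0.565 kg

Let T be the final temperature. ΣQ_i = 0:
m·780·(19.9 − 160) + 1.07·4180·(19.9 − 6.1) = 0
-109278 m = -61722
m = -61722/-109278 ≈ 0.5648 kg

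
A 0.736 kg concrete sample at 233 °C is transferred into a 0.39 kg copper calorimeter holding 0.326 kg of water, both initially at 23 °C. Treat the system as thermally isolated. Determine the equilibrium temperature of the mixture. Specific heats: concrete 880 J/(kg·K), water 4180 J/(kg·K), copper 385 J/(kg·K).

T_f = Σ m_i c_i T_i / Σ m_i c_i:
T_f = (647.68·233 + 1362.7·23 + 150.15·23) / (647.68 + 1362.7 + 150.15)
    = 185705 / 2160.5 ≈ 85.95 °C

T_f ≈ 86.0 °C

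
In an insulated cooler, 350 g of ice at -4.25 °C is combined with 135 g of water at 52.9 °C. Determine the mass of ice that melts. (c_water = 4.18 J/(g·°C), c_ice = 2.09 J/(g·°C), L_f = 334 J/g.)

m_melted ≈ 80.1 g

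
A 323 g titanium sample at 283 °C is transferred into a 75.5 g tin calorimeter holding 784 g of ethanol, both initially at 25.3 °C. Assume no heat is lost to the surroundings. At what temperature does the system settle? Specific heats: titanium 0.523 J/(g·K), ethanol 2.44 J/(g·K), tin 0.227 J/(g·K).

Energy conservation, ΣQ = 0:
323*0.523*(T − 283) + 784*2.44*(T − 25.3) + 75.5*0.227*(T − 25.3) = 0
168.93(T − 283) + 1913(T − 25.3) + 17.14(T − 25.3) = 0
2099 T = 96638
T = 96638 / 2099 = 46 °C

T_f ≈ 46.0 °C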